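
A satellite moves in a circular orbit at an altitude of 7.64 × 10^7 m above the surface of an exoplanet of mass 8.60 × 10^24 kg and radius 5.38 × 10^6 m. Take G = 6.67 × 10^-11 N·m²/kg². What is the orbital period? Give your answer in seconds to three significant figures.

194000 s

r = R + h = 5.38 × 10^6 + 7.64 × 10^7 = 8.178 × 10^7 m. Gravity provides the centripetal force: G M m / r² = m v² / r ⇒ v = √(GM/r) = 2648 m/s.
T = 2πr/v = 2π × 8.178 × 10^7 / 2648 = 194000 s.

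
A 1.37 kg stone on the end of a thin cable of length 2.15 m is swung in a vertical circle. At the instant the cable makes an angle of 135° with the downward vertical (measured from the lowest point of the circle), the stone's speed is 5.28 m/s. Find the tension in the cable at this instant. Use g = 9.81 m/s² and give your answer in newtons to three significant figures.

Take the radial direction toward the centre of the circle as positive. The component of the weight along the string toward the centre is −mg cos φ (φ measured from the bottom), so Newton's second law along the string gives T − mg cos φ = m v²/r.
cos 135° = -0.7071, so T = m(v²/r + g cos φ) = 1.37 × ((5.28)²/2.15 + 9.81 × -0.7071) = 1.37 × (12.97 + (-6.937)) = 1.37 × 6.030 = 8.261 N.

8.26 N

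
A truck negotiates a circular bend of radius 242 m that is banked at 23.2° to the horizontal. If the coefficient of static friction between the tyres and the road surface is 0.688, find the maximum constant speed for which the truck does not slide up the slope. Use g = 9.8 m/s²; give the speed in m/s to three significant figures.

61.3 m/s

At the maximum speed, friction acts down the slope at its limiting value f = μN. Radially (horizontal, toward centre): N sinθ + μN cosθ = mv²/r. Vertically: N cosθ − μN sinθ = mg.
Dividing: v² = r g (sinθ + μcosθ)/(cosθ − μsinθ).
sinθ + μcosθ = 0.3939 + 0.688×0.9191 = 1.026; cosθ − μsinθ = 0.9191 − 0.688×0.3939 = 0.6481.
v² = 242 × 9.8 × 1.026/0.6481 = 3756 m²/s², so v = 61.28 m/s.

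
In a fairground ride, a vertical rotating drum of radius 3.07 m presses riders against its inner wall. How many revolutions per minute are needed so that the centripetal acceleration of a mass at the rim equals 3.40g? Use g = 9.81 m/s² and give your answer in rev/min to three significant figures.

Require ω²r = 3.40g, so ω = √(3.40 × 9.81/3.07) = 3.296 rad/s.
In rev/min: ω × 60/(2π) = 3.296 × 60/(2π) = 31.48 rev/min.

31.5 rev/min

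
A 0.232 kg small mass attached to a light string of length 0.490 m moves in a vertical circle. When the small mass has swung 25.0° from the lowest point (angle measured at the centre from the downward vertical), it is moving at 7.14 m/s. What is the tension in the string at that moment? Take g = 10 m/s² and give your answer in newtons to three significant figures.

Take the radial direction toward the centre of the circle as positive. The component of the weight along the string toward the centre is −mg cos φ (φ measured from the bottom), so Newton's second law along the string gives T − mg cos φ = m v²/r.
cos 25.0° = 0.9063, so T = m(v²/r + g cos φ) = 0.232 × ((7.14)²/0.490 + 10.0 × 0.9063) = 0.232 × (104.0 + (9.063)) = 0.232 × 113.1 = 26.24 N.

26.2 N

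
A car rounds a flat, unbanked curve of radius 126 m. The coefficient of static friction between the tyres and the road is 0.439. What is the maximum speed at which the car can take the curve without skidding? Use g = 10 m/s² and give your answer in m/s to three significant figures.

On a flat curve, static friction is the only horizontal force, so it must supply the full centripetal force: μ_s m g = m v²/r.
Mass cancels: v_max = √(μ_s g r) = √(0.439 × 10.0 × 126) = √553.1 = 23.52 m/s.

23.5 m/s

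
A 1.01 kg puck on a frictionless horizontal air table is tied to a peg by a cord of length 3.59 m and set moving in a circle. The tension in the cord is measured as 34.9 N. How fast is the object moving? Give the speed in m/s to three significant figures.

T = m v²/r ⇒ v = √(T r / m) = √(34.9 × 3.59 / 1.01) = √124.1 = 11.14 m/s.

11.1 m/s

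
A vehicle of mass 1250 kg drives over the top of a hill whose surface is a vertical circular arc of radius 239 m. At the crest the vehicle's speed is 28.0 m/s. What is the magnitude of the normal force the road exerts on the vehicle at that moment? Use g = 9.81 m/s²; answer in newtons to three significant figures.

8160 N

At the crest the centripetal acceleration points downward (toward the centre of the arc), so mg − N = mv²/r.
N = m(g − v²/r) = 1250 × (9.81 − (28.0)²/239) = 1250 × (9.81 − 3.280) = 1250 × 6.530 = 8162 N.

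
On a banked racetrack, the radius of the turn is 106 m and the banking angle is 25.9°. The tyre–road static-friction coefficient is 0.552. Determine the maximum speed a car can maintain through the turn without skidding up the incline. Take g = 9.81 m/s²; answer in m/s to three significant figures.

38.4 m/s

At the maximum speed, friction acts down the slope at its limiting value f = μN. Radially (horizontal, toward centre): N sinθ + μN cosθ = mv²/r. Vertically: N cosθ − μN sinθ = mg.
Dividing: v² = r g (sinθ + μcosθ)/(cosθ − μsinθ).
sinθ + μcosθ = 0.4368 + 0.552×0.8996 = 0.9334; cosθ − μsinθ = 0.8996 − 0.552×0.4368 = 0.6584.
v² = 106 × 9.81 × 0.9334/0.6584 = 1474 m²/s², so v = 38.39 m/s.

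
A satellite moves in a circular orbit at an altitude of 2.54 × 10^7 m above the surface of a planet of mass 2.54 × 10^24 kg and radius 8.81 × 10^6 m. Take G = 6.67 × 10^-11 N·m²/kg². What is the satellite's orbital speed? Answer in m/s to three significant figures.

2230 m/s

Orbital radius r = R + h = 8.81 × 10^6 + 2.54 × 10^7 = 3.421 × 10^7 m.
Gravity supplies the centripetal force: G M m / r² = m v² / r, so v = √(GM/r).
v = √(6.67 × 10^-11 × 2.54 × 10^24 / 3.421 × 10^7) = √(4.952 × 10^6) = 2225 m/s.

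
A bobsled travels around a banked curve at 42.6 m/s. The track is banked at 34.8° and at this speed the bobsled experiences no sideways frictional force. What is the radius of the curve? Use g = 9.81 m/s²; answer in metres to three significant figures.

Frictionless banking: tanθ = v²/(rg), so r = v²/(g tanθ).
r = (42.6)²/(9.81 × tan 34.8°) = 1815/(9.81 × 0.6950) = 1815/6.818 = 266.2 m.

266 m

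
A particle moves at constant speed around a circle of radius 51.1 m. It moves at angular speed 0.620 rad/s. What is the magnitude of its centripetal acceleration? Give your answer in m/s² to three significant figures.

v = ωr = 0.620 × 51.1 = 31.68 m/s.
a_c = v²/r = (31.68)²/51.1 = 1004/51.1 = 19.64 m/s².

19.6 m/s²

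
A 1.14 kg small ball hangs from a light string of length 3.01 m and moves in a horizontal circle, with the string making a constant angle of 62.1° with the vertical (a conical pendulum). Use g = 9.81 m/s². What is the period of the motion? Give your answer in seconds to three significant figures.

2.38 s

r = L sinθ = 2.660 m. From T sinθ = mω²r and T cosθ = mg: tanθ = ω²r/g, so ω² = g tanθ / r = g/(L cosθ).
ω = √(g/(L cosθ)) = √(9.81/(3.01 × 0.4679)) = √6.965 = 2.639 rad/s.
Period = 2π/ω = 2.381 s.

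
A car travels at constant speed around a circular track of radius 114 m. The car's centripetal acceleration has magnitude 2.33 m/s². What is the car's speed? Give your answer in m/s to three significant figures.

a_c = v²/r ⇒ v = √(a_c · r) = √(2.33 × 114) = √265.6 = 16.30 m/s.

16.3 m/s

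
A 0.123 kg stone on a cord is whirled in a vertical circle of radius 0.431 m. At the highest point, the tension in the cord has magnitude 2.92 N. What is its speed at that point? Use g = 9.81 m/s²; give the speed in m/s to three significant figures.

At the top, T + mg = mv²/r, so v = √(r(T/m + g)) = √(0.431 × (2.92/0.123 + 9.81)) = √(0.431 × 33.55) = √14.46 = 3.803 m/s.

3.80 m/s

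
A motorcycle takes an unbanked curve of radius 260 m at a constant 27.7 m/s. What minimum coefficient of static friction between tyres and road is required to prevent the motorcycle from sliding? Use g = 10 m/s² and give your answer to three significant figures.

Friction provides the centripetal force: μ_s m g = m v²/r, so μ_s = v²/(g r) = (27.70)²/(10.0 × 260) = 767.3/2600 = 0.2951.

0.295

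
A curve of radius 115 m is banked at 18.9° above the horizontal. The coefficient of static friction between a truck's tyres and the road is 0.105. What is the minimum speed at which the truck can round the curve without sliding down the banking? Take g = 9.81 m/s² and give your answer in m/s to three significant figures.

At the minimum speed, friction acts up the slope at its limiting value f = μN. Radially (horizontal, toward centre): N sinθ − μN cosθ = mv²/r. Vertically: N cosθ + μN sinθ = mg.
Dividing: v² = r g (sinθ − μcosθ)/(cosθ + μsinθ).
sinθ − μcosθ = 0.3239 − 0.105×0.9461 = 0.2246; cosθ + μsinθ = 0.9461 + 0.105×0.3239 = 0.9801.
v² = 115 × 9.81 × 0.2246/0.9801 = 258.5 m²/s², so v = 16.08 m/s.

16.1 m/s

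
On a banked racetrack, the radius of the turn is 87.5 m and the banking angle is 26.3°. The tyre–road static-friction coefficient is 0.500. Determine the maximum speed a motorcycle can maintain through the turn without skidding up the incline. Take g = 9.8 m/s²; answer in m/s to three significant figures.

33.7 m/s

At the maximum speed, friction acts down the slope at its limiting value f = μN. Radially (horizontal, toward centre): N sinθ + μN cosθ = mv²/r. Vertically: N cosθ − μN sinθ = mg.
Dividing: v² = r g (sinθ + μcosθ)/(cosθ − μsinθ).
sinθ + μcosθ = 0.4431 + 0.500×0.8965 = 0.8913; cosθ − μsinθ = 0.8965 − 0.500×0.4431 = 0.6750.
v² = 87.5 × 9.8 × 0.8913/0.6750 = 1132 m²/s², so v = 33.65 m/s.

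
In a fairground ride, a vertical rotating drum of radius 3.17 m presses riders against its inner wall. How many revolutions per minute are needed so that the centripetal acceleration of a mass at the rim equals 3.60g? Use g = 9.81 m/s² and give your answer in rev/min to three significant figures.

Require ω²r = 3.60g, so ω = √(3.60 × 9.81/3.17) = 3.338 rad/s.
In rev/min: ω × 60/(2π) = 3.338 × 60/(2π) = 31.87 rev/min.

31.9 rev/min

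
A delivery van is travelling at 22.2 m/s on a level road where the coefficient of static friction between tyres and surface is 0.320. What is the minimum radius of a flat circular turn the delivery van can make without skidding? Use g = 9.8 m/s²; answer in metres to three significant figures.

At the limit, μ_s m g = m v²/r, so r_min = v²/(μ_s g) = (22.2)²/(0.320 × 9.8) = 492.8/3.136 = 157.2 m.

157 m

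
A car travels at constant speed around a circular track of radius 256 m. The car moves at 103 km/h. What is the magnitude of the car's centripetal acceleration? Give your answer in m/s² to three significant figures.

v = 103 km/h = 103/3.6 = 28.61 m/s.
a_c = v²/r = (28.61)²/256 = 818.6/256 = 3.198 m/s².

3.20 m/s²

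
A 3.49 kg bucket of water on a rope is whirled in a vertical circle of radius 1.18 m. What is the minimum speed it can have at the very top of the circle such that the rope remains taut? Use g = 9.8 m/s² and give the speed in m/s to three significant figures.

At the highest point the centre is directly below, so both the weight and T act inward: T + mg = mv²/r.
At minimum speed T → 0, so mg = mv_min²/r ⇒ v_min = √(g r) = √(9.8 × 1.18) = 3.401 m/s.

3.40 m/s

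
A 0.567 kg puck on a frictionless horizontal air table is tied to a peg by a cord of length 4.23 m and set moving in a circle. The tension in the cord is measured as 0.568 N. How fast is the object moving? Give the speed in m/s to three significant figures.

2.06 m/s

T = m v²/r ⇒ v = √(T r / m) = √(0.568 × 4.23 / 0.567) = √4.237 = 2.059 m/s.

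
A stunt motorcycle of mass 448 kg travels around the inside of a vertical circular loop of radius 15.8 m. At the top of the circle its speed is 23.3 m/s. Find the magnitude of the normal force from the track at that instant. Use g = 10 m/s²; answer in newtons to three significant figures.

10900 N

At the top, both N and the weight mg point inward (toward the centre), so N + mg = mv²/r.
N = m(v²/r − g) = 448 × ((23.3)²/15.8 − 10.0) = 448 × (34.36 − 10.0) = 448 × 24.36 = 10910 N.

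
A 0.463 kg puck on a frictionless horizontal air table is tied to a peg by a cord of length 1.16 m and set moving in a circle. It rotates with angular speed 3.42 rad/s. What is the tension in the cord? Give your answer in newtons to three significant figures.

v = ωr = 3.42 × 1.16 = 3.967 m/s.
The tension is the only horizontal force, so it supplies the full centripetal force: T = m v²/r = 0.463 × (3.967)²/1.16 = 0.463 × 15.74/1.16 = 6.282 N.

6.28 N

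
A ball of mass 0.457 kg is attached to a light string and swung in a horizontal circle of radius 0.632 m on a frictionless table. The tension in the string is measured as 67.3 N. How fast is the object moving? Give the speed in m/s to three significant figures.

9.65 m/s

T = m v²/r ⇒ v = √(T r / m) = √(67.3 × 0.632 / 0.457) = √93.07 = 9.647 m/s.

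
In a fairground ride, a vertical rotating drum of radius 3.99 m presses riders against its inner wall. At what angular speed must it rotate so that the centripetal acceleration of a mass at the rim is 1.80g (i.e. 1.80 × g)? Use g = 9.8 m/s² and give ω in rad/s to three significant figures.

Centripetal acceleration a_c = ω²r. Setting ω²r = 1.80g:
ω = √(1.80g / r) = √(1.80 × 9.8 / 3.99) = √4.421 = 2.103 rad/s.

2.10 rad/s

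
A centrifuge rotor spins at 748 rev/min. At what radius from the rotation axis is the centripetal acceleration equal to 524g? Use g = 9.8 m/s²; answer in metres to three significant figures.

ω = 748 rev/min × 2π/60 = 78.33 rad/s.
a_c = ω²r = 524g ⇒ r = 524 × 9.8 / (78.33)² = 5135/6136 = 0.8369 m.

0.837 m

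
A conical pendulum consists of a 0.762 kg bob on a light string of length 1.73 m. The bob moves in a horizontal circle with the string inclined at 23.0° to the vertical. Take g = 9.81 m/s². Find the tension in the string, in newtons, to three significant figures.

Vertically the bob has no acceleration, so T cosθ = mg.
T = mg/cosθ = 0.762 × 9.81 / cos 23.0° = 7.475/0.9205 = 8.121 N.

8.12 N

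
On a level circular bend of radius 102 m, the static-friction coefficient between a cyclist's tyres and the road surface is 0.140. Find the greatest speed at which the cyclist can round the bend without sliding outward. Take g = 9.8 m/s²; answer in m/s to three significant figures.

On a flat curve, static friction is the only horizontal force, so it must supply the full centripetal force: μ_s m g = m v²/r.
Mass cancels: v_max = √(μ_s g r) = √(0.140 × 9.8 × 102) = √139.9 = 11.83 m/s.

11.8 m/s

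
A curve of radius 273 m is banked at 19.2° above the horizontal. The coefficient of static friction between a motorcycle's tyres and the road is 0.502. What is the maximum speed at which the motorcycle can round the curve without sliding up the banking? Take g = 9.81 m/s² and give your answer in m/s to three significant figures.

At the maximum speed, friction acts down the slope at its limiting value f = μN. Radially (horizontal, toward centre): N sinθ + μN cosθ = mv²/r. Vertically: N cosθ − μN sinθ = mg.
Dividing: v² = r g (sinθ + μcosθ)/(cosθ − μsinθ).
sinθ + μcosθ = 0.3289 + 0.502×0.9444 = 0.8029; cosθ − μsinθ = 0.9444 − 0.502×0.3289 = 0.7793.
v² = 273 × 9.81 × 0.8029/0.7793 = 2759 m²/s², so v = 52.53 m/s.

52.5 m/s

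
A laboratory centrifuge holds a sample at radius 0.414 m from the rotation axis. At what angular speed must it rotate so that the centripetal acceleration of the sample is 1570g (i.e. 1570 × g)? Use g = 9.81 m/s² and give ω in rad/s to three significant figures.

Centripetal acceleration a_c = ω²r. Setting ω²r = 1570g:
ω = √(1570g / r) = √(1570 × 9.81 / 0.414) = √37200 = 192.9 rad/s.

193 rad/s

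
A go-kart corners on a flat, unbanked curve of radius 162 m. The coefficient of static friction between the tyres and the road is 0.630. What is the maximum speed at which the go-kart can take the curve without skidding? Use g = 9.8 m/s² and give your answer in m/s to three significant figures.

Friction provides the centripetal force on a flat curve. At maximum speed it is at its limiting value: μ_s m g = m v²/r.
Mass cancels: v_max = √(μ_s g r) = √(0.630 × 9.8 × 162) = √1000 = 31.63 m/s.

31.6 m/s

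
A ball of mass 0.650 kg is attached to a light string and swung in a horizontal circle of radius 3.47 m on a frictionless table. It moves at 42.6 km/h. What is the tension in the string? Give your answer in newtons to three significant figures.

26.2 N

v = 42.6 km/h = 42.6/3.6 = 11.83 m/s.
The tension is the only horizontal force, so it supplies the full centripetal force: T = m v²/r = 0.650 × (11.83)²/3.47 = 0.650 × 140.0/3.47 = 26.23 N.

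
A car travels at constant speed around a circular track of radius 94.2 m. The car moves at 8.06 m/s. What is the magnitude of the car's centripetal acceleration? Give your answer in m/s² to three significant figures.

a_c = v²/r = (8.060)²/94.2 = 64.96/94.2 = 0.6896 m/s².

0.690 m/s²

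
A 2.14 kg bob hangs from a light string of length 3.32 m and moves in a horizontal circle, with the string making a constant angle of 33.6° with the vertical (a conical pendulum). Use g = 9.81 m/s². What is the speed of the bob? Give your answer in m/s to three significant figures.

3.46 m/s

The radius of the circle is r = L sinθ = 3.32 × sin 33.6° = 1.837 m.
Horizontally T sinθ = mv²/r and vertically T cosθ = mg, so tanθ = v²/(rg).
v = √(r g tanθ) = √(1.837 × 9.81 × 0.6644) = √11.97 = 3.460 m/s.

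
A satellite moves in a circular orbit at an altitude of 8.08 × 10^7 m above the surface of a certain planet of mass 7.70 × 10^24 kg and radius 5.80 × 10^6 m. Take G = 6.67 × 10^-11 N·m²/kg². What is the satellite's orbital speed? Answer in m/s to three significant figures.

2440 m/s

Orbital radius r = R + h = 5.80 × 10^6 + 8.08 × 10^7 = 8.660 × 10^7 m.
Gravity supplies the centripetal force: G M m / r² = m v² / r, so v = √(GM/r).
v = √(6.67 × 10^-11 × 7.70 × 10^24 / 8.660 × 10^7) = √(5.931 × 10^6) = 2435 m/s.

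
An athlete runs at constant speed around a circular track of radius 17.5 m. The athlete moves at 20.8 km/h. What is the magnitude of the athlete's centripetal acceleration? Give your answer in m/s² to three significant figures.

1.91 m/s²

v = 20.8 km/h = 20.8/3.6 = 5.778 m/s.
a_c = v²/r = (5.778)²/17.5 = 33.38/17.5 = 1.908 m/s².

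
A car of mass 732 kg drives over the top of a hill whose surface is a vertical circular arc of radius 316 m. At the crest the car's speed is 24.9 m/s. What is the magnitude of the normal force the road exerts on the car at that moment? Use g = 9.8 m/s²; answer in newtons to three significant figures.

5740 N

At the crest the centripetal acceleration points downward (toward the centre of the arc), so mg − N = mv²/r.
N = m(g − v²/r) = 732 × (9.8 − (24.9)²/316) = 732 × (9.8 − 1.962) = 732 × 7.838 = 5737 N.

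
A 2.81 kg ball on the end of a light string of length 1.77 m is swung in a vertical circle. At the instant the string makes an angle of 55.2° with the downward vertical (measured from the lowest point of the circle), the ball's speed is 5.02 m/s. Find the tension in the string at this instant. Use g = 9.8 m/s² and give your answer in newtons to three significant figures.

55.7 N

Take the radial direction toward the centre of the circle as positive. The component of the weight along the string toward the centre is −mg cos φ (φ measured from the bottom), so Newton's second law along the string gives T − mg cos φ = m v²/r.
cos 55.2° = 0.5707, so T = m(v²/r + g cos φ) = 2.81 × ((5.02)²/1.77 + 9.8 × 0.5707) = 2.81 × (14.24 + (5.593)) = 2.81 × 19.83 = 55.72 N.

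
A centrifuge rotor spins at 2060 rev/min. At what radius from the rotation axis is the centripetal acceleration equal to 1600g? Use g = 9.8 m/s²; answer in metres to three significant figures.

ω = 2060 rev/min × 2π/60 = 215.7 rad/s.
a_c = ω²r = 1600g ⇒ r = 1600 × 9.8 / (215.7)² = 15680/46540 = 0.3369 m.

0.337 m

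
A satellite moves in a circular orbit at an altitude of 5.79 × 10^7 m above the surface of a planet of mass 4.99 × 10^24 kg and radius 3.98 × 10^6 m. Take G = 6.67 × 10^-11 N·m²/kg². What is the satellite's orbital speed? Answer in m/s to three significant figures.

2320 m/s

Orbital radius r = R + h = 3.98 × 10^6 + 5.79 × 10^7 = 6.188 × 10^7 m.
Gravity supplies the centripetal force: G M m / r² = m v² / r, so v = √(GM/r).
v = √(6.67 × 10^-11 × 4.99 × 10^24 / 6.188 × 10^7) = √(5.379 × 10^6) = 2319 m/s.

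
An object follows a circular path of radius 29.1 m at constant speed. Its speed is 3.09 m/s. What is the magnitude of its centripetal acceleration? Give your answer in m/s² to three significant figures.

a_c = v²/r = (3.090)²/29.1 = 9.548/29.1 = 0.3281 m/s².

0.328 m/s²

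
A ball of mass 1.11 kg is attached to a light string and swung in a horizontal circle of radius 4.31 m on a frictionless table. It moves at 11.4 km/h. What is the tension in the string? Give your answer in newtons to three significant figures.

v = 11.4 km/h = 11.4/3.6 = 3.167 m/s.
The tension is the only horizontal force, so it supplies the full centripetal force: T = m v²/r = 1.11 × (3.167)²/4.31 = 1.11 × 10.03/4.31 = 2.583 N.

2.58 N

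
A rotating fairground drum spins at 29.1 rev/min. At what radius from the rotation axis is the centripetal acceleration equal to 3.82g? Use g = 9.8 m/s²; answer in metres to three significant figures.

ω = 29.1 rev/min × 2π/60 = 3.047 rad/s.
a_c = ω²r = 3.82g ⇒ r = 3.82 × 9.8 / (3.047)² = 37.44/9.286 = 4.031 m.

4.03 m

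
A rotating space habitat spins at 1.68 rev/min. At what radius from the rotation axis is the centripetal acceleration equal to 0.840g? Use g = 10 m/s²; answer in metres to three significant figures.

ω = 1.68 rev/min × 2π/60 = 0.1759 rad/s.
a_c = ω²r = 0.840g ⇒ r = 0.840 × 10.0 / (0.1759)² = 8.400/0.03095 = 271.4 m.

271 m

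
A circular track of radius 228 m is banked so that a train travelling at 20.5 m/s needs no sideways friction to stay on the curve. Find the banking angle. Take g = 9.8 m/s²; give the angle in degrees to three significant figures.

For a frictionless banked turn: horizontally N sinθ = mv²/r and vertically N cosθ = mg.
Dividing: tanθ = v²/(r g) = (20.5)²/(228 × 9.8) = 420.2/2234 = 0.1881.
θ = arctan(0.1881) = 10.65°.

10.7°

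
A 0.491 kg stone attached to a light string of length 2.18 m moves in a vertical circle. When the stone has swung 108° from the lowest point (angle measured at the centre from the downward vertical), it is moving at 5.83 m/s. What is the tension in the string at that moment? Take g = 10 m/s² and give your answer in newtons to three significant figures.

6.14 N

Take the radial direction toward the centre of the circle as positive. The component of the weight along the string toward the centre is −mg cos φ (φ measured from the bottom), so Newton's second law along the string gives T − mg cos φ = m v²/r.
cos 108° = -0.3090, so T = m(v²/r + g cos φ) = 0.491 × ((5.83)²/2.18 + 10.0 × -0.3090) = 0.491 × (15.59 + (-3.090)) = 0.491 × 12.50 = 6.138 N.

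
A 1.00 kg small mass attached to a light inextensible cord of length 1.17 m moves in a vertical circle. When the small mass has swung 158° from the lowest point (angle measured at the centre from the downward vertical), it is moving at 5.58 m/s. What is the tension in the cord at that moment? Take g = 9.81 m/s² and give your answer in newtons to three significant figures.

Take the radial direction toward the centre of the circle as positive. The component of the weight along the string toward the centre is −mg cos φ (φ measured from the bottom), so Newton's second law along the string gives T − mg cos φ = m v²/r.
cos 158° = -0.9272, so T = m(v²/r + g cos φ) = 1.00 × ((5.58)²/1.17 + 9.81 × -0.9272) = 1.00 × (26.61 + (-9.096)) = 1.00 × 17.52 = 17.52 N.

17.5 N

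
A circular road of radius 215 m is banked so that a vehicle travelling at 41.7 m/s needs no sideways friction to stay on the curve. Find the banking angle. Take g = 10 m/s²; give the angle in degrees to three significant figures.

39.0°

For a frictionless banked turn: horizontally N sinθ = mv²/r and vertically N cosθ = mg.
Dividing: tanθ = v²/(r g) = (41.7)²/(215 × 10.0) = 1739/2150 = 0.8088.
θ = arctan(0.8088) = 38.97°.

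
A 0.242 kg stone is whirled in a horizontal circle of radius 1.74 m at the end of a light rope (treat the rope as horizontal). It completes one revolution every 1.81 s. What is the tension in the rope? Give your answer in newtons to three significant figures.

5.07 N

v = 2πr/T = 2π × 1.74/1.81 = 6.040 m/s.
The tension is the only horizontal force, so it supplies the full centripetal force: T = m v²/r = 0.242 × (6.040)²/1.74 = 0.242 × 36.48/1.74 = 5.074 N.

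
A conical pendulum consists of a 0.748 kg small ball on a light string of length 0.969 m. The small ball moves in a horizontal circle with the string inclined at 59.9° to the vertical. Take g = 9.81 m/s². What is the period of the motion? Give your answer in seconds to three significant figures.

1.40 s

r = L sinθ = 0.8383 m. From T sinθ = mω²r and T cosθ = mg: tanθ = ω²r/g, so ω² = g tanθ / r = g/(L cosθ).
ω = √(g/(L cosθ)) = √(9.81/(0.969 × 0.5015)) = √20.19 = 4.493 rad/s.
Period = 2π/ω = 1.398 s.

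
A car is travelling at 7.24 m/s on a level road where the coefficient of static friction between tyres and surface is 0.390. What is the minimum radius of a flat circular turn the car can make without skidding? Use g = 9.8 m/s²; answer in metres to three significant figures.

At the limit, μ_s m g = m v²/r, so r_min = v²/(μ_s g) = (7.24)²/(0.390 × 9.8) = 52.42/3.822 = 13.71 m.

13.7 m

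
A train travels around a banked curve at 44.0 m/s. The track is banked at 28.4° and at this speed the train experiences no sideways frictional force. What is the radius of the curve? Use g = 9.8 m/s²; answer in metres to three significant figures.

365 m

Frictionless banking: tanθ = v²/(rg), so r = v²/(g tanθ).
r = (44.0)²/(9.8 × tan 28.4°) = 1936/(9.8 × 0.5407) = 1936/5.299 = 365.4 m.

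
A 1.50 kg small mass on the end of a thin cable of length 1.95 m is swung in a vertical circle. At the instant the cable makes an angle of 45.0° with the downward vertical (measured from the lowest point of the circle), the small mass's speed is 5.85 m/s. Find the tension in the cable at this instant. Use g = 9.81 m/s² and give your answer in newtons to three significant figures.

36.7 N

Take the radial direction toward the centre of the circle as positive. The component of the weight along the string toward the centre is −mg cos φ (φ measured from the bottom), so Newton's second law along the string gives T − mg cos φ = m v²/r.
cos 45.0° = 0.7071, so T = m(v²/r + g cos φ) = 1.50 × ((5.85)²/1.95 + 9.81 × 0.7071) = 1.50 × (17.55 + (6.937)) = 1.50 × 24.49 = 36.73 N.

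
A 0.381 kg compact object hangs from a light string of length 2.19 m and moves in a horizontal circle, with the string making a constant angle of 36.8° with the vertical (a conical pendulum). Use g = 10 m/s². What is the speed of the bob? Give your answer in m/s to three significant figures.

The radius of the circle is r = L sinθ = 2.19 × sin 36.8° = 1.312 m.
Horizontally T sinθ = mv²/r and vertically T cosθ = mg, so tanθ = v²/(rg).
v = √(r g tanθ) = √(1.312 × 10.0 × 0.7481) = √9.814 = 3.133 m/s.

3.13 m/s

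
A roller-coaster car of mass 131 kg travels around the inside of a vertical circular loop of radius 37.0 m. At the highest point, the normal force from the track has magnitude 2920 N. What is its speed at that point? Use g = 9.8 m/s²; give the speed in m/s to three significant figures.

34.5 m/s

At the top, N + mg = mv²/r, so v = √(r(N/m + g)) = √(37.0 × (2920/131 + 9.8)) = √(37.0 × 32.09) = √1187 = 34.46 m/s.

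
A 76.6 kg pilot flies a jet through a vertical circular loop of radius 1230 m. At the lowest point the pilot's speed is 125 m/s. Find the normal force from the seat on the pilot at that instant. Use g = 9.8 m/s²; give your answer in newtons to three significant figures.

At the lowest point, N points up (toward the centre) and the weight mg points down (away from the centre), so the net inward force is N − mg = mv²/r.
N = m(v²/r + g) = 76.6 × ((125)²/1230 + 9.8) = 76.6 × (12.70 + 9.8) = 76.6 × 22.50 = 1724 N.

1720 N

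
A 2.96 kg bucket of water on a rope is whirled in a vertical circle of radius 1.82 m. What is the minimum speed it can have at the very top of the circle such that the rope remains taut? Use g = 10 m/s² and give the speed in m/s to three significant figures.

At the top, both weight mg and T point toward the centre: T + mg = mv²/r.
At minimum speed T → 0, so mg = mv_min²/r ⇒ v_min = √(g r) = √(10.0 × 1.82) = 4.266 m/s.

4.27 m/s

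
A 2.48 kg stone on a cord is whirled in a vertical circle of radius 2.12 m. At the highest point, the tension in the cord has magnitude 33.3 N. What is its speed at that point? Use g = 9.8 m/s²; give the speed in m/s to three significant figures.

At the top, T + mg = mv²/r, so v = √(r(T/m + g)) = √(2.12 × (33.3/2.48 + 9.8)) = √(2.12 × 23.23) = √49.24 = 7.017 m/s.

7.02 m/s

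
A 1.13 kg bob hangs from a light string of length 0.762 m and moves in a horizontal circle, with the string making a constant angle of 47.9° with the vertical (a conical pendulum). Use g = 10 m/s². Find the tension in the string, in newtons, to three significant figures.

Vertically the bob has no acceleration, so T cosθ = mg.
T = mg/cosθ = 1.13 × 10.0 / cos 47.9° = 11.30/0.6704 = 16.85 N.

16.9 N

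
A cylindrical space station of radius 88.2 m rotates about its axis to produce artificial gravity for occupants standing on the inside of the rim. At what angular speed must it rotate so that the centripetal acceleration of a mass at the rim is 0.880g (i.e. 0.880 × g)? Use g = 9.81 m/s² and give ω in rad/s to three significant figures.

Centripetal acceleration a_c = ω²r. Setting ω²r = 0.880g:
ω = √(0.880g / r) = √(0.880 × 9.81 / 88.2) = √0.09788 = 0.3129 rad/s.

0.313 rad/s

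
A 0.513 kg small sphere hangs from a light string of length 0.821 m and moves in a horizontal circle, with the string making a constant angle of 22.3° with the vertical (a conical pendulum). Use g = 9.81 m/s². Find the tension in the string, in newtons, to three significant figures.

Vertically the bob has no acceleration, so T cosθ = mg.
T = mg/cosθ = 0.513 × 9.81 / cos 22.3° = 5.033/0.9252 = 5.439 N.

5.44 N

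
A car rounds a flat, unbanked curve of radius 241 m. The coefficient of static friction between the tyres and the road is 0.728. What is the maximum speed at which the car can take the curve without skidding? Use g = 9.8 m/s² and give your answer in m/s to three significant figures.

41.5 m/s

Friction provides the centripetal force on a flat curve. At maximum speed it is at its limiting value: μ_s m g = m v²/r.
Mass cancels: v_max = √(μ_s g r) = √(0.728 × 9.8 × 241) = √1719 = 41.47 m/s.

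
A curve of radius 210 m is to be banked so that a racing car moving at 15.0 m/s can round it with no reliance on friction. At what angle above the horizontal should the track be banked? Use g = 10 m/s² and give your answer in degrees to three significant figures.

For a frictionless banked turn: horizontally N sinθ = mv²/r and vertically N cosθ = mg.
Dividing: tanθ = v²/(r g) = (15.0)²/(210 × 10.0) = 225.0/2100 = 0.1071.
θ = arctan(0.1071) = 6.116°.

6.12°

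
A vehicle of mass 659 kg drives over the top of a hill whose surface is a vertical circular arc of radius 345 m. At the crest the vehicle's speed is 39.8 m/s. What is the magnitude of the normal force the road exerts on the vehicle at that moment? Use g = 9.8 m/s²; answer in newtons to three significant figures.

3430 N

At the crest the centripetal acceleration points downward (toward the centre of the arc), so mg − N = mv²/r.
N = m(g − v²/r) = 659 × (9.8 − (39.8)²/345) = 659 × (9.8 − 4.591) = 659 × 5.209 = 3432 N.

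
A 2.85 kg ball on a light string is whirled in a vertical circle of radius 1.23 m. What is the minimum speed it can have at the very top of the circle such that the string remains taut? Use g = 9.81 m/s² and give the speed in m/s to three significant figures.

At the top, both weight mg and T point toward the centre: T + mg = mv²/r.
At minimum speed T → 0, so mg = mv_min²/r ⇒ v_min = √(g r) = √(9.81 × 1.23) = 3.474 m/s.

3.47 m/s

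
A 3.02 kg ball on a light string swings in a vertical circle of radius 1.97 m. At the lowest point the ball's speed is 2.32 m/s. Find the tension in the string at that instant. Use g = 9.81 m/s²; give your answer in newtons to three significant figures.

At the lowest point, T points up (toward the centre) and the weight mg points down (away from the centre), so the net inward force is T − mg = mv²/r.
T = m(v²/r + g) = 3.02 × ((2.32)²/1.97 + 9.81) = 3.02 × (2.732 + 9.81) = 3.02 × 12.54 = 37.88 N.

37.9 N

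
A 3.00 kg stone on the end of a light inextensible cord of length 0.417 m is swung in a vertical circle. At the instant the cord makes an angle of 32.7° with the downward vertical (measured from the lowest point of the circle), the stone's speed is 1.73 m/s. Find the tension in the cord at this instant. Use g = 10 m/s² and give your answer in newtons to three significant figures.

46.8 N

Take the radial direction toward the centre of the circle as positive. The component of the weight along the string toward the centre is −mg cos φ (φ measured from the bottom), so Newton's second law along the string gives T − mg cos φ = m v²/r.
cos 32.7° = 0.8415, so T = m(v²/r + g cos φ) = 3.00 × ((1.73)²/0.417 + 10.0 × 0.8415) = 3.00 × (7.177 + (8.415)) = 3.00 × 15.59 = 46.78 N.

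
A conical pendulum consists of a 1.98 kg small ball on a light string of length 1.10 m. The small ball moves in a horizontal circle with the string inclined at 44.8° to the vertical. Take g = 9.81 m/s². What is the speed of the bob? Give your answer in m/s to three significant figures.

2.75 m/s

The radius of the circle is r = L sinθ = 1.10 × sin 44.8° = 0.7751 m.
Horizontally T sinθ = mv²/r and vertically T cosθ = mg, so tanθ = v²/(rg).
v = √(r g tanθ) = √(0.7751 × 9.81 × 0.9930) = √7.551 = 2.748 m/s.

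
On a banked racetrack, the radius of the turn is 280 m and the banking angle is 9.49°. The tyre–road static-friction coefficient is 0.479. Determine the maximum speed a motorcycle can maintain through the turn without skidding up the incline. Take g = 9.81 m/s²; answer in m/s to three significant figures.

At the maximum speed, friction acts down the slope at its limiting value f = μN. Radially (horizontal, toward centre): N sinθ + μN cosθ = mv²/r. Vertically: N cosθ − μN sinθ = mg.
Dividing: v² = r g (sinθ + μcosθ)/(cosθ − μsinθ).
sinθ + μcosθ = 0.1649 + 0.479×0.9863 = 0.6373; cosθ − μsinθ = 0.9863 − 0.479×0.1649 = 0.9073.
v² = 280 × 9.81 × 0.6373/0.9073 = 1929 m²/s², so v = 43.92 m/s.

43.9 m/s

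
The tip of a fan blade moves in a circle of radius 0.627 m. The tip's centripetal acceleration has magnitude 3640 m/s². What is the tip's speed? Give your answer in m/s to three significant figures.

a_c = v²/r ⇒ v = √(a_c · r) = √(3640 × 0.627) = √2282 = 47.77 m/s.

47.8 m/s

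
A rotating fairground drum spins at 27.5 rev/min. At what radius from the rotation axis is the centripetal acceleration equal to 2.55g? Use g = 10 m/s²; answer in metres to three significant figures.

ω = 27.5 rev/min × 2π/60 = 2.880 rad/s.
a_c = ω²r = 2.55g ⇒ r = 2.55 × 10.0 / (2.880)² = 25.50/8.293 = 3.075 m.

3.07 m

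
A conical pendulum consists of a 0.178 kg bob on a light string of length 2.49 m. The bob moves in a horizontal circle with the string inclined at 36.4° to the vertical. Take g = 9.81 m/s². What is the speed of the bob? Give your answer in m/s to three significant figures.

3.27 m/s

The radius of the circle is r = L sinθ = 2.49 × sin 36.4° = 1.478 m.
Horizontally T sinθ = mv²/r and vertically T cosθ = mg, so tanθ = v²/(rg).
v = √(r g tanθ) = √(1.478 × 9.81 × 0.7373) = √10.69 = 3.269 m/s.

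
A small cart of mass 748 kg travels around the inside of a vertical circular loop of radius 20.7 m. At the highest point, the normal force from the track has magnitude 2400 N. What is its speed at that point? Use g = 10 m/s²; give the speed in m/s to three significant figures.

16.5 m/s

At the top, N + mg = mv²/r, so v = √(r(N/m + g)) = √(20.7 × (2400/748 + 10.0)) = √(20.7 × 13.21) = √273.4 = 16.54 m/s.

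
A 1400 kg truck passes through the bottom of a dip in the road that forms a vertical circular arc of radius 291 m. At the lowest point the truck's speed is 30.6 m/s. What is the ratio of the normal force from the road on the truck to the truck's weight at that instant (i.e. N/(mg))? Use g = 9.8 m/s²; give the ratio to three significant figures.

At the bottom, N − mg = mv²/r, so N = m(v²/r + g) and N/(mg) = v²/(rg) + 1 = (30.6)²/(291 × 9.8) + 1 = 0.3283 + 1 = 1.328.

1.33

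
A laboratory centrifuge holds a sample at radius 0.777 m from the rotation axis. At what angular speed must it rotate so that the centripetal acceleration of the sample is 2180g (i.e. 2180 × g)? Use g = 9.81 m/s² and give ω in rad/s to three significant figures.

Centripetal acceleration a_c = ω²r. Setting ω²r = 2180g:
ω = √(2180g / r) = √(2180 × 9.81 / 0.777) = √27520 = 165.9 rad/s.

166 rad/s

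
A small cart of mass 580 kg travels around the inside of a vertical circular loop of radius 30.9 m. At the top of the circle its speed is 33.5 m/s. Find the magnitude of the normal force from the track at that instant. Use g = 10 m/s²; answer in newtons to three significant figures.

15300 N

At the top, both N and the weight mg point inward (toward the centre), so N + mg = mv²/r.
N = m(v²/r − g) = 580 × ((33.5)²/30.9 − 10.0) = 580 × (36.32 − 10.0) = 580 × 26.32 = 15260 N.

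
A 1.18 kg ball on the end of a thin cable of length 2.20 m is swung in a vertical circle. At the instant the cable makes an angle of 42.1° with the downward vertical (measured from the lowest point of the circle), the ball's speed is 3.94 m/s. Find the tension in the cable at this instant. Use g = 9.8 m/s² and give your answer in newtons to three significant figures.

Take the radial direction toward the centre of the circle as positive. The component of the weight along the string toward the centre is −mg cos φ (φ measured from the bottom), so Newton's second law along the string gives T − mg cos φ = m v²/r.
cos 42.1° = 0.7420, so T = m(v²/r + g cos φ) = 1.18 × ((3.94)²/2.20 + 9.8 × 0.7420) = 1.18 × (7.056 + (7.271)) = 1.18 × 14.33 = 16.91 N.

16.9 N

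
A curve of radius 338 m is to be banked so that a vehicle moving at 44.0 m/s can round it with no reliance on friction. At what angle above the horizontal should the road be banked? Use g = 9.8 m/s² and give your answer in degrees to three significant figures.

30.3°

For a frictionless banked turn: horizontally N sinθ = mv²/r and vertically N cosθ = mg.
Dividing: tanθ = v²/(r g) = (44.0)²/(338 × 9.8) = 1936/3312 = 0.5845.
θ = arctan(0.5845) = 30.31°.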